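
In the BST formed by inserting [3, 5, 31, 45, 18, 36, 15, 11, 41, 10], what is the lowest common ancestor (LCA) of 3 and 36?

Tree insertion order: [3, 5, 31, 45, 18, 36, 15, 11, 41, 10]
Tree (level-order array): [3, None, 5, None, 31, 18, 45, 15, None, 36, None, 11, None, None, 41, 10]
In a BST, the LCA of p=3, q=36 is the first node v on the
root-to-leaf path with p <= v <= q (go left if both < v, right if both > v).
Walk from root:
  at 3: 3 <= 3 <= 36, this is the LCA
LCA = 3


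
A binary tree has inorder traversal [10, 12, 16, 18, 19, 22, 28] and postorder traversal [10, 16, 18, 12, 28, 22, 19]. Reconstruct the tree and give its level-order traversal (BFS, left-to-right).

Inorder:   [10, 12, 16, 18, 19, 22, 28]
Postorder: [10, 16, 18, 12, 28, 22, 19]
Algorithm: postorder visits root last, so walk postorder right-to-left;
each value is the root of the current inorder slice — split it at that
value, recurse on the right subtree first, then the left.
Recursive splits:
  root=19; inorder splits into left=[10, 12, 16, 18], right=[22, 28]
  root=22; inorder splits into left=[], right=[28]
  root=28; inorder splits into left=[], right=[]
  root=12; inorder splits into left=[10], right=[16, 18]
  root=18; inorder splits into left=[16], right=[]
  root=16; inorder splits into left=[], right=[]
  root=10; inorder splits into left=[], right=[]
Reconstructed level-order: [19, 12, 22, 10, 18, 28, 16]


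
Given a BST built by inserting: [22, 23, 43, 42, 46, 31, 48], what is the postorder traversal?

Tree insertion order: [22, 23, 43, 42, 46, 31, 48]
Tree (level-order array): [22, None, 23, None, 43, 42, 46, 31, None, None, 48]
Postorder traversal: [31, 42, 48, 46, 43, 23, 22]


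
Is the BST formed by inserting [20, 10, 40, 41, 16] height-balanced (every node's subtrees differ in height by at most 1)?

Tree (level-order array): [20, 10, 40, None, 16, None, 41]
Definition: a tree is height-balanced if, at every node, |h(left) - h(right)| <= 1 (empty subtree has height -1).
Bottom-up per-node check:
  node 16: h_left=-1, h_right=-1, diff=0 [OK], height=0
  node 10: h_left=-1, h_right=0, diff=1 [OK], height=1
  node 41: h_left=-1, h_right=-1, diff=0 [OK], height=0
  node 40: h_left=-1, h_right=0, diff=1 [OK], height=1
  node 20: h_left=1, h_right=1, diff=0 [OK], height=2
All nodes satisfy the balance condition.
Result: Balanced


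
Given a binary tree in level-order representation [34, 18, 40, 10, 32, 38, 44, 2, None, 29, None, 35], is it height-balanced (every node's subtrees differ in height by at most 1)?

Tree (level-order array): [34, 18, 40, 10, 32, 38, 44, 2, None, 29, None, 35]
Definition: a tree is height-balanced if, at every node, |h(left) - h(right)| <= 1 (empty subtree has height -1).
Bottom-up per-node check:
  node 2: h_left=-1, h_right=-1, diff=0 [OK], height=0
  node 10: h_left=0, h_right=-1, diff=1 [OK], height=1
  node 29: h_left=-1, h_right=-1, diff=0 [OK], height=0
  node 32: h_left=0, h_right=-1, diff=1 [OK], height=1
  node 18: h_left=1, h_right=1, diff=0 [OK], height=2
  node 35: h_left=-1, h_right=-1, diff=0 [OK], height=0
  node 38: h_left=0, h_right=-1, diff=1 [OK], height=1
  node 44: h_left=-1, h_right=-1, diff=0 [OK], height=0
  node 40: h_left=1, h_right=0, diff=1 [OK], height=2
  node 34: h_left=2, h_right=2, diff=0 [OK], height=3
All nodes satisfy the balance condition.
Result: Balanced


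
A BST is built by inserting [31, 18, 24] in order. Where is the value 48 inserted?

Starting tree (level order): [31, 18, None, None, 24]
Insertion path: 31
Result: insert 48 as right child of 31
Final tree (level order): [31, 18, 48, None, 24]


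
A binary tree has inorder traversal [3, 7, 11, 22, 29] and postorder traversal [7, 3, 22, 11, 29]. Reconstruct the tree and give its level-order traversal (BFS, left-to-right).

Inorder:   [3, 7, 11, 22, 29]
Postorder: [7, 3, 22, 11, 29]
Algorithm: postorder visits root last, so walk postorder right-to-left;
each value is the root of the current inorder slice — split it at that
value, recurse on the right subtree first, then the left.
Recursive splits:
  root=29; inorder splits into left=[3, 7, 11, 22], right=[]
  root=11; inorder splits into left=[3, 7], right=[22]
  root=22; inorder splits into left=[], right=[]
  root=3; inorder splits into left=[], right=[7]
  root=7; inorder splits into left=[], right=[]
Reconstructed level-order: [29, 11, 3, 22, 7]


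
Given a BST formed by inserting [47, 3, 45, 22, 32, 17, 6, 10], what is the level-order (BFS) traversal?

Tree insertion order: [47, 3, 45, 22, 32, 17, 6, 10]
Tree (level-order array): [47, 3, None, None, 45, 22, None, 17, 32, 6, None, None, None, None, 10]
BFS from the root, enqueuing left then right child of each popped node:
  queue [47] -> pop 47, enqueue [3], visited so far: [47]
  queue [3] -> pop 3, enqueue [45], visited so far: [47, 3]
  queue [45] -> pop 45, enqueue [22], visited so far: [47, 3, 45]
  queue [22] -> pop 22, enqueue [17, 32], visited so far: [47, 3, 45, 22]
  queue [17, 32] -> pop 17, enqueue [6], visited so far: [47, 3, 45, 22, 17]
  queue [32, 6] -> pop 32, enqueue [none], visited so far: [47, 3, 45, 22, 17, 32]
  queue [6] -> pop 6, enqueue [10], visited so far: [47, 3, 45, 22, 17, 32, 6]
  queue [10] -> pop 10, enqueue [none], visited so far: [47, 3, 45, 22, 17, 32, 6, 10]
Result: [47, 3, 45, 22, 17, 32, 6, 10]


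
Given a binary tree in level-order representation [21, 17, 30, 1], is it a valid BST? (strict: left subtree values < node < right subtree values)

Level-order array: [21, 17, 30, 1]
Validate using subtree bounds (lo, hi): at each node, require lo < value < hi,
then recurse left with hi=value and right with lo=value.
Preorder trace (stopping at first violation):
  at node 21 with bounds (-inf, +inf): OK
  at node 17 with bounds (-inf, 21): OK
  at node 1 with bounds (-inf, 17): OK
  at node 30 with bounds (21, +inf): OK
No violation found at any node.
Result: Valid BST


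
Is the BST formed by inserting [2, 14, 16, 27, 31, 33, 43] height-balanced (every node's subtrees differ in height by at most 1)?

Tree (level-order array): [2, None, 14, None, 16, None, 27, None, 31, None, 33, None, 43]
Definition: a tree is height-balanced if, at every node, |h(left) - h(right)| <= 1 (empty subtree has height -1).
Bottom-up per-node check:
  node 43: h_left=-1, h_right=-1, diff=0 [OK], height=0
  node 33: h_left=-1, h_right=0, diff=1 [OK], height=1
  node 31: h_left=-1, h_right=1, diff=2 [FAIL (|-1-1|=2 > 1)], height=2
  node 27: h_left=-1, h_right=2, diff=3 [FAIL (|-1-2|=3 > 1)], height=3
  node 16: h_left=-1, h_right=3, diff=4 [FAIL (|-1-3|=4 > 1)], height=4
  node 14: h_left=-1, h_right=4, diff=5 [FAIL (|-1-4|=5 > 1)], height=5
  node 2: h_left=-1, h_right=5, diff=6 [FAIL (|-1-5|=6 > 1)], height=6
Node 31 violates the condition: |-1 - 1| = 2 > 1.
Result: Not balanced


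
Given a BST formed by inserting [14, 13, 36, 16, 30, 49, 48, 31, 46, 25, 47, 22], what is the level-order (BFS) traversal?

Tree insertion order: [14, 13, 36, 16, 30, 49, 48, 31, 46, 25, 47, 22]
Tree (level-order array): [14, 13, 36, None, None, 16, 49, None, 30, 48, None, 25, 31, 46, None, 22, None, None, None, None, 47]
BFS from the root, enqueuing left then right child of each popped node:
  queue [14] -> pop 14, enqueue [13, 36], visited so far: [14]
  queue [13, 36] -> pop 13, enqueue [none], visited so far: [14, 13]
  queue [36] -> pop 36, enqueue [16, 49], visited so far: [14, 13, 36]
  queue [16, 49] -> pop 16, enqueue [30], visited so far: [14, 13, 36, 16]
  queue [49, 30] -> pop 49, enqueue [48], visited so far: [14, 13, 36, 16, 49]
  queue [30, 48] -> pop 30, enqueue [25, 31], visited so far: [14, 13, 36, 16, 49, 30]
  queue [48, 25, 31] -> pop 48, enqueue [46], visited so far: [14, 13, 36, 16, 49, 30, 48]
  queue [25, 31, 46] -> pop 25, enqueue [22], visited so far: [14, 13, 36, 16, 49, 30, 48, 25]
  queue [31, 46, 22] -> pop 31, enqueue [none], visited so far: [14, 13, 36, 16, 49, 30, 48, 25, 31]
  queue [46, 22] -> pop 46, enqueue [47], visited so far: [14, 13, 36, 16, 49, 30, 48, 25, 31, 46]
  queue [22, 47] -> pop 22, enqueue [none], visited so far: [14, 13, 36, 16, 49, 30, 48, 25, 31, 46, 22]
  queue [47] -> pop 47, enqueue [none], visited so far: [14, 13, 36, 16, 49, 30, 48, 25, 31, 46, 22, 47]
Result: [14, 13, 36, 16, 49, 30, 48, 25, 31, 46, 22, 47]


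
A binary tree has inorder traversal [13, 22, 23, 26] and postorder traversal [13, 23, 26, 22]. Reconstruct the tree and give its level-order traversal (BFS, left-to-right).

Inorder:   [13, 22, 23, 26]
Postorder: [13, 23, 26, 22]
Algorithm: postorder visits root last, so walk postorder right-to-left;
each value is the root of the current inorder slice — split it at that
value, recurse on the right subtree first, then the left.
Recursive splits:
  root=22; inorder splits into left=[13], right=[23, 26]
  root=26; inorder splits into left=[23], right=[]
  root=23; inorder splits into left=[], right=[]
  root=13; inorder splits into left=[], right=[]
Reconstructed level-order: [22, 13, 26, 23]


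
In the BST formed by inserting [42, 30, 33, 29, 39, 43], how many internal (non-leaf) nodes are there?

Tree built from: [42, 30, 33, 29, 39, 43]
Tree (level-order array): [42, 30, 43, 29, 33, None, None, None, None, None, 39]
Rule: An internal node has at least one child.
Per-node child counts:
  node 42: 2 child(ren)
  node 30: 2 child(ren)
  node 29: 0 child(ren)
  node 33: 1 child(ren)
  node 39: 0 child(ren)
  node 43: 0 child(ren)
Matching nodes: [42, 30, 33]
Count of internal (non-leaf) nodes: 3


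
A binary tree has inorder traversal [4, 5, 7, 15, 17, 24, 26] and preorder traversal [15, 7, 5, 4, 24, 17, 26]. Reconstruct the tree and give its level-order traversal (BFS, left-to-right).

Inorder:  [4, 5, 7, 15, 17, 24, 26]
Preorder: [15, 7, 5, 4, 24, 17, 26]
Algorithm: preorder visits root first, so consume preorder in order;
for each root, split the current inorder slice at that value into
left-subtree inorder and right-subtree inorder, then recurse.
Recursive splits:
  root=15; inorder splits into left=[4, 5, 7], right=[17, 24, 26]
  root=7; inorder splits into left=[4, 5], right=[]
  root=5; inorder splits into left=[4], right=[]
  root=4; inorder splits into left=[], right=[]
  root=24; inorder splits into left=[17], right=[26]
  root=17; inorder splits into left=[], right=[]
  root=26; inorder splits into left=[], right=[]
Reconstructed level-order: [15, 7, 24, 5, 17, 26, 4]


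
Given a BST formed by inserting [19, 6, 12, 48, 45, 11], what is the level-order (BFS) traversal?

Tree insertion order: [19, 6, 12, 48, 45, 11]
Tree (level-order array): [19, 6, 48, None, 12, 45, None, 11]
BFS from the root, enqueuing left then right child of each popped node:
  queue [19] -> pop 19, enqueue [6, 48], visited so far: [19]
  queue [6, 48] -> pop 6, enqueue [12], visited so far: [19, 6]
  queue [48, 12] -> pop 48, enqueue [45], visited so far: [19, 6, 48]
  queue [12, 45] -> pop 12, enqueue [11], visited so far: [19, 6, 48, 12]
  queue [45, 11] -> pop 45, enqueue [none], visited so far: [19, 6, 48, 12, 45]
  queue [11] -> pop 11, enqueue [none], visited so far: [19, 6, 48, 12, 45, 11]
Result: [19, 6, 48, 12, 45, 11]


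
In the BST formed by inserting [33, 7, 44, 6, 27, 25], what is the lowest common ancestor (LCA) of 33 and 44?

Tree insertion order: [33, 7, 44, 6, 27, 25]
Tree (level-order array): [33, 7, 44, 6, 27, None, None, None, None, 25]
In a BST, the LCA of p=33, q=44 is the first node v on the
root-to-leaf path with p <= v <= q (go left if both < v, right if both > v).
Walk from root:
  at 33: 33 <= 33 <= 44, this is the LCA
LCA = 33


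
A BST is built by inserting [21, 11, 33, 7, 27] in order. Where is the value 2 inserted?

Starting tree (level order): [21, 11, 33, 7, None, 27]
Insertion path: 21 -> 11 -> 7
Result: insert 2 as left child of 7
Final tree (level order): [21, 11, 33, 7, None, 27, None, 2]


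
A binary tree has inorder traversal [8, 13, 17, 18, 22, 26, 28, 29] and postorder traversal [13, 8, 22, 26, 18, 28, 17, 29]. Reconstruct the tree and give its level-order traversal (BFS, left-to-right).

Inorder:   [8, 13, 17, 18, 22, 26, 28, 29]
Postorder: [13, 8, 22, 26, 18, 28, 17, 29]
Algorithm: postorder visits root last, so walk postorder right-to-left;
each value is the root of the current inorder slice — split it at that
value, recurse on the right subtree first, then the left.
Recursive splits:
  root=29; inorder splits into left=[8, 13, 17, 18, 22, 26, 28], right=[]
  root=17; inorder splits into left=[8, 13], right=[18, 22, 26, 28]
  root=28; inorder splits into left=[18, 22, 26], right=[]
  root=18; inorder splits into left=[], right=[22, 26]
  root=26; inorder splits into left=[22], right=[]
  root=22; inorder splits into left=[], right=[]
  root=8; inorder splits into left=[], right=[13]
  root=13; inorder splits into left=[], right=[]
Reconstructed level-order: [29, 17, 8, 28, 13, 18, 26, 22]


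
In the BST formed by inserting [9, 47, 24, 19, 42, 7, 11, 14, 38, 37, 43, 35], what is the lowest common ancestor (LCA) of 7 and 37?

Tree insertion order: [9, 47, 24, 19, 42, 7, 11, 14, 38, 37, 43, 35]
Tree (level-order array): [9, 7, 47, None, None, 24, None, 19, 42, 11, None, 38, 43, None, 14, 37, None, None, None, None, None, 35]
In a BST, the LCA of p=7, q=37 is the first node v on the
root-to-leaf path with p <= v <= q (go left if both < v, right if both > v).
Walk from root:
  at 9: 7 <= 9 <= 37, this is the LCA
LCA = 9


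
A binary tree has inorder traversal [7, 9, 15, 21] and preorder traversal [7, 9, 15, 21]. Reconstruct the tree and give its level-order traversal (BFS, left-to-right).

Inorder:  [7, 9, 15, 21]
Preorder: [7, 9, 15, 21]
Algorithm: preorder visits root first, so consume preorder in order;
for each root, split the current inorder slice at that value into
left-subtree inorder and right-subtree inorder, then recurse.
Recursive splits:
  root=7; inorder splits into left=[], right=[9, 15, 21]
  root=9; inorder splits into left=[], right=[15, 21]
  root=15; inorder splits into left=[], right=[21]
  root=21; inorder splits into left=[], right=[]
Reconstructed level-order: [7, 9, 15, 21]


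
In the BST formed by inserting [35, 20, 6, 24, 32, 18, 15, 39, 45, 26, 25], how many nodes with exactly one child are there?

Tree built from: [35, 20, 6, 24, 32, 18, 15, 39, 45, 26, 25]
Tree (level-order array): [35, 20, 39, 6, 24, None, 45, None, 18, None, 32, None, None, 15, None, 26, None, None, None, 25]
Rule: These are nodes with exactly 1 non-null child.
Per-node child counts:
  node 35: 2 child(ren)
  node 20: 2 child(ren)
  node 6: 1 child(ren)
  node 18: 1 child(ren)
  node 15: 0 child(ren)
  node 24: 1 child(ren)
  node 32: 1 child(ren)
  node 26: 1 child(ren)
  node 25: 0 child(ren)
  node 39: 1 child(ren)
  node 45: 0 child(ren)
Matching nodes: [6, 18, 24, 32, 26, 39]
Count of nodes with exactly one child: 6


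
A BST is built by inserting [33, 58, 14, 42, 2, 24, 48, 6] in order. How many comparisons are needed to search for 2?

Search path for 2: 33 -> 14 -> 2
Found: True
Comparisons: 3


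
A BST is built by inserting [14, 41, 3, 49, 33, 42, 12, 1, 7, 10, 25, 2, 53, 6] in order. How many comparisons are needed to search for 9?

Search path for 9: 14 -> 3 -> 12 -> 7 -> 10
Found: False
Comparisons: 5


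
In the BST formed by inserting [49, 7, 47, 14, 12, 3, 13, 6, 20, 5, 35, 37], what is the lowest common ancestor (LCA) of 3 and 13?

Tree insertion order: [49, 7, 47, 14, 12, 3, 13, 6, 20, 5, 35, 37]
Tree (level-order array): [49, 7, None, 3, 47, None, 6, 14, None, 5, None, 12, 20, None, None, None, 13, None, 35, None, None, None, 37]
In a BST, the LCA of p=3, q=13 is the first node v on the
root-to-leaf path with p <= v <= q (go left if both < v, right if both > v).
Walk from root:
  at 49: both 3 and 13 < 49, go left
  at 7: 3 <= 7 <= 13, this is the LCA
LCA = 7


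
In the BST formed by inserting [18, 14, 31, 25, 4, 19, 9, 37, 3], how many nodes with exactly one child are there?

Tree built from: [18, 14, 31, 25, 4, 19, 9, 37, 3]
Tree (level-order array): [18, 14, 31, 4, None, 25, 37, 3, 9, 19]
Rule: These are nodes with exactly 1 non-null child.
Per-node child counts:
  node 18: 2 child(ren)
  node 14: 1 child(ren)
  node 4: 2 child(ren)
  node 3: 0 child(ren)
  node 9: 0 child(ren)
  node 31: 2 child(ren)
  node 25: 1 child(ren)
  node 19: 0 child(ren)
  node 37: 0 child(ren)
Matching nodes: [14, 25]
Count of nodes with exactly one child: 2


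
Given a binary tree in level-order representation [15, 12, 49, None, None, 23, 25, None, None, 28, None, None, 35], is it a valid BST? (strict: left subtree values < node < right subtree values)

Level-order array: [15, 12, 49, None, None, 23, 25, None, None, 28, None, None, 35]
Validate using subtree bounds (lo, hi): at each node, require lo < value < hi,
then recurse left with hi=value and right with lo=value.
Preorder trace (stopping at first violation):
  at node 15 with bounds (-inf, +inf): OK
  at node 12 with bounds (-inf, 15): OK
  at node 49 with bounds (15, +inf): OK
  at node 23 with bounds (15, 49): OK
  at node 25 with bounds (49, +inf): VIOLATION
Node 25 violates its bound: not (49 < 25 < +inf).
Result: Not a valid BST


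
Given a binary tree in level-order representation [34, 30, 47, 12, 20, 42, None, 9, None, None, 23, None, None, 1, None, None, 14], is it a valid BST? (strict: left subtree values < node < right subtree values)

Level-order array: [34, 30, 47, 12, 20, 42, None, 9, None, None, 23, None, None, 1, None, None, 14]
Validate using subtree bounds (lo, hi): at each node, require lo < value < hi,
then recurse left with hi=value and right with lo=value.
Preorder trace (stopping at first violation):
  at node 34 with bounds (-inf, +inf): OK
  at node 30 with bounds (-inf, 34): OK
  at node 12 with bounds (-inf, 30): OK
  at node 9 with bounds (-inf, 12): OK
  at node 1 with bounds (-inf, 9): OK
  at node 20 with bounds (30, 34): VIOLATION
Node 20 violates its bound: not (30 < 20 < 34).
Result: Not a valid BST


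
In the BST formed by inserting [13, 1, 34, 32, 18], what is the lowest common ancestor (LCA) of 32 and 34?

Tree insertion order: [13, 1, 34, 32, 18]
Tree (level-order array): [13, 1, 34, None, None, 32, None, 18]
In a BST, the LCA of p=32, q=34 is the first node v on the
root-to-leaf path with p <= v <= q (go left if both < v, right if both > v).
Walk from root:
  at 13: both 32 and 34 > 13, go right
  at 34: 32 <= 34 <= 34, this is the LCA
LCA = 34


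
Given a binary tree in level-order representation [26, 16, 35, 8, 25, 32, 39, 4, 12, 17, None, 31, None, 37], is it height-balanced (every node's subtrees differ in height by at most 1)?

Tree (level-order array): [26, 16, 35, 8, 25, 32, 39, 4, 12, 17, None, 31, None, 37]
Definition: a tree is height-balanced if, at every node, |h(left) - h(right)| <= 1 (empty subtree has height -1).
Bottom-up per-node check:
  node 4: h_left=-1, h_right=-1, diff=0 [OK], height=0
  node 12: h_left=-1, h_right=-1, diff=0 [OK], height=0
  node 8: h_left=0, h_right=0, diff=0 [OK], height=1
  node 17: h_left=-1, h_right=-1, diff=0 [OK], height=0
  node 25: h_left=0, h_right=-1, diff=1 [OK], height=1
  node 16: h_left=1, h_right=1, diff=0 [OK], height=2
  node 31: h_left=-1, h_right=-1, diff=0 [OK], height=0
  node 32: h_left=0, h_right=-1, diff=1 [OK], height=1
  node 37: h_left=-1, h_right=-1, diff=0 [OK], height=0
  node 39: h_left=0, h_right=-1, diff=1 [OK], height=1
  node 35: h_left=1, h_right=1, diff=0 [OK], height=2
  node 26: h_left=2, h_right=2, diff=0 [OK], height=3
All nodes satisfy the balance condition.
Result: Balanced


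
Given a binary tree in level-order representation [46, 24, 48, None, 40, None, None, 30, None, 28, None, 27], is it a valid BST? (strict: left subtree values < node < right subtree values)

Level-order array: [46, 24, 48, None, 40, None, None, 30, None, 28, None, 27]
Validate using subtree bounds (lo, hi): at each node, require lo < value < hi,
then recurse left with hi=value and right with lo=value.
Preorder trace (stopping at first violation):
  at node 46 with bounds (-inf, +inf): OK
  at node 24 with bounds (-inf, 46): OK
  at node 40 with bounds (24, 46): OK
  at node 30 with bounds (24, 40): OK
  at node 28 with bounds (24, 30): OK
  at node 27 with bounds (24, 28): OK
  at node 48 with bounds (46, +inf): OK
No violation found at any node.
Result: Valid BST


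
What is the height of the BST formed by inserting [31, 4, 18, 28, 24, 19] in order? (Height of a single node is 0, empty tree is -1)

Insertion order: [31, 4, 18, 28, 24, 19]
Tree (level-order array): [31, 4, None, None, 18, None, 28, 24, None, 19]
Compute height bottom-up (empty subtree = -1):
  height(19) = 1 + max(-1, -1) = 0
  height(24) = 1 + max(0, -1) = 1
  height(28) = 1 + max(1, -1) = 2
  height(18) = 1 + max(-1, 2) = 3
  height(4) = 1 + max(-1, 3) = 4
  height(31) = 1 + max(4, -1) = 5
Height = 5


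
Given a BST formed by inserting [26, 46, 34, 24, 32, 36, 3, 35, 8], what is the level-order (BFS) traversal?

Tree insertion order: [26, 46, 34, 24, 32, 36, 3, 35, 8]
Tree (level-order array): [26, 24, 46, 3, None, 34, None, None, 8, 32, 36, None, None, None, None, 35]
BFS from the root, enqueuing left then right child of each popped node:
  queue [26] -> pop 26, enqueue [24, 46], visited so far: [26]
  queue [24, 46] -> pop 24, enqueue [3], visited so far: [26, 24]
  queue [46, 3] -> pop 46, enqueue [34], visited so far: [26, 24, 46]
  queue [3, 34] -> pop 3, enqueue [8], visited so far: [26, 24, 46, 3]
  queue [34, 8] -> pop 34, enqueue [32, 36], visited so far: [26, 24, 46, 3, 34]
  queue [8, 32, 36] -> pop 8, enqueue [none], visited so far: [26, 24, 46, 3, 34, 8]
  queue [32, 36] -> pop 32, enqueue [none], visited so far: [26, 24, 46, 3, 34, 8, 32]
  queue [36] -> pop 36, enqueue [35], visited so far: [26, 24, 46, 3, 34, 8, 32, 36]
  queue [35] -> pop 35, enqueue [none], visited so far: [26, 24, 46, 3, 34, 8, 32, 36, 35]
Result: [26, 24, 46, 3, 34, 8, 32, 36, 35]


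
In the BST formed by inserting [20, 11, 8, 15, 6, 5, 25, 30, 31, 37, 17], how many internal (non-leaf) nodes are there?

Tree built from: [20, 11, 8, 15, 6, 5, 25, 30, 31, 37, 17]
Tree (level-order array): [20, 11, 25, 8, 15, None, 30, 6, None, None, 17, None, 31, 5, None, None, None, None, 37]
Rule: An internal node has at least one child.
Per-node child counts:
  node 20: 2 child(ren)
  node 11: 2 child(ren)
  node 8: 1 child(ren)
  node 6: 1 child(ren)
  node 5: 0 child(ren)
  node 15: 1 child(ren)
  node 17: 0 child(ren)
  node 25: 1 child(ren)
  node 30: 1 child(ren)
  node 31: 1 child(ren)
  node 37: 0 child(ren)
Matching nodes: [20, 11, 8, 6, 15, 25, 30, 31]
Count of internal (non-leaf) nodes: 8


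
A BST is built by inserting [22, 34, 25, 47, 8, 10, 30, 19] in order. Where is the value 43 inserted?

Starting tree (level order): [22, 8, 34, None, 10, 25, 47, None, 19, None, 30]
Insertion path: 22 -> 34 -> 47
Result: insert 43 as left child of 47
Final tree (level order): [22, 8, 34, None, 10, 25, 47, None, 19, None, 30, 43]


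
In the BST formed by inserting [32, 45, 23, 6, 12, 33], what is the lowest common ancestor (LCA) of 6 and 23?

Tree insertion order: [32, 45, 23, 6, 12, 33]
Tree (level-order array): [32, 23, 45, 6, None, 33, None, None, 12]
In a BST, the LCA of p=6, q=23 is the first node v on the
root-to-leaf path with p <= v <= q (go left if both < v, right if both > v).
Walk from root:
  at 32: both 6 and 23 < 32, go left
  at 23: 6 <= 23 <= 23, this is the LCA
LCA = 23


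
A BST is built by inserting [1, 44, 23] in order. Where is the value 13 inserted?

Starting tree (level order): [1, None, 44, 23]
Insertion path: 1 -> 44 -> 23
Result: insert 13 as left child of 23
Final tree (level order): [1, None, 44, 23, None, 13]


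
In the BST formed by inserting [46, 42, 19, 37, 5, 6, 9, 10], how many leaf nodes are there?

Tree built from: [46, 42, 19, 37, 5, 6, 9, 10]
Tree (level-order array): [46, 42, None, 19, None, 5, 37, None, 6, None, None, None, 9, None, 10]
Rule: A leaf has 0 children.
Per-node child counts:
  node 46: 1 child(ren)
  node 42: 1 child(ren)
  node 19: 2 child(ren)
  node 5: 1 child(ren)
  node 6: 1 child(ren)
  node 9: 1 child(ren)
  node 10: 0 child(ren)
  node 37: 0 child(ren)
Matching nodes: [10, 37]
Count of leaf nodes: 2


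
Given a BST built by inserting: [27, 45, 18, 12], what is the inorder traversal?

Tree insertion order: [27, 45, 18, 12]
Tree (level-order array): [27, 18, 45, 12]
Inorder traversal: [12, 18, 27, 45]


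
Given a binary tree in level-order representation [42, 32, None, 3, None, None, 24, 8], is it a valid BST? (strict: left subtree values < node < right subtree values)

Level-order array: [42, 32, None, 3, None, None, 24, 8]
Validate using subtree bounds (lo, hi): at each node, require lo < value < hi,
then recurse left with hi=value and right with lo=value.
Preorder trace (stopping at first violation):
  at node 42 with bounds (-inf, +inf): OK
  at node 32 with bounds (-inf, 42): OK
  at node 3 with bounds (-inf, 32): OK
  at node 24 with bounds (3, 32): OK
  at node 8 with bounds (3, 24): OK
No violation found at any node.
Result: Valid BST


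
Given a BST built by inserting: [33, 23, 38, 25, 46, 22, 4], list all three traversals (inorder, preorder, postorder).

Tree insertion order: [33, 23, 38, 25, 46, 22, 4]
Tree (level-order array): [33, 23, 38, 22, 25, None, 46, 4]
Inorder (L, root, R): [4, 22, 23, 25, 33, 38, 46]
Preorder (root, L, R): [33, 23, 22, 4, 25, 38, 46]
Postorder (L, R, root): [4, 22, 25, 23, 46, 38, 33]


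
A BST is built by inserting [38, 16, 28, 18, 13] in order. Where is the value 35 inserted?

Starting tree (level order): [38, 16, None, 13, 28, None, None, 18]
Insertion path: 38 -> 16 -> 28
Result: insert 35 as right child of 28
Final tree (level order): [38, 16, None, 13, 28, None, None, 18, 35]


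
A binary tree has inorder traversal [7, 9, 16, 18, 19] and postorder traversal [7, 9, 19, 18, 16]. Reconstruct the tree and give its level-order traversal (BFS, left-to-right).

Inorder:   [7, 9, 16, 18, 19]
Postorder: [7, 9, 19, 18, 16]
Algorithm: postorder visits root last, so walk postorder right-to-left;
each value is the root of the current inorder slice — split it at that
value, recurse on the right subtree first, then the left.
Recursive splits:
  root=16; inorder splits into left=[7, 9], right=[18, 19]
  root=18; inorder splits into left=[], right=[19]
  root=19; inorder splits into left=[], right=[]
  root=9; inorder splits into left=[7], right=[]
  root=7; inorder splits into left=[], right=[]
Reconstructed level-order: [16, 9, 18, 7, 19]


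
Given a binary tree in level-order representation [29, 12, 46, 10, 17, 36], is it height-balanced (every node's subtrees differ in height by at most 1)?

Tree (level-order array): [29, 12, 46, 10, 17, 36]
Definition: a tree is height-balanced if, at every node, |h(left) - h(right)| <= 1 (empty subtree has height -1).
Bottom-up per-node check:
  node 10: h_left=-1, h_right=-1, diff=0 [OK], height=0
  node 17: h_left=-1, h_right=-1, diff=0 [OK], height=0
  node 12: h_left=0, h_right=0, diff=0 [OK], height=1
  node 36: h_left=-1, h_right=-1, diff=0 [OK], height=0
  node 46: h_left=0, h_right=-1, diff=1 [OK], height=1
  node 29: h_left=1, h_right=1, diff=0 [OK], height=2
All nodes satisfy the balance condition.
Result: Balanced


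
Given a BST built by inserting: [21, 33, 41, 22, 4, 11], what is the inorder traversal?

Tree insertion order: [21, 33, 41, 22, 4, 11]
Tree (level-order array): [21, 4, 33, None, 11, 22, 41]
Inorder traversal: [4, 11, 21, 22, 33, 41]


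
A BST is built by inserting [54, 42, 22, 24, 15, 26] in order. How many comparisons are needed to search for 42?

Search path for 42: 54 -> 42
Found: True
Comparisons: 2


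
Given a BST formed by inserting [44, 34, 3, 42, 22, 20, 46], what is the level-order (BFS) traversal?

Tree insertion order: [44, 34, 3, 42, 22, 20, 46]
Tree (level-order array): [44, 34, 46, 3, 42, None, None, None, 22, None, None, 20]
BFS from the root, enqueuing left then right child of each popped node:
  queue [44] -> pop 44, enqueue [34, 46], visited so far: [44]
  queue [34, 46] -> pop 34, enqueue [3, 42], visited so far: [44, 34]
  queue [46, 3, 42] -> pop 46, enqueue [none], visited so far: [44, 34, 46]
  queue [3, 42] -> pop 3, enqueue [22], visited so far: [44, 34, 46, 3]
  queue [42, 22] -> pop 42, enqueue [none], visited so far: [44, 34, 46, 3, 42]
  queue [22] -> pop 22, enqueue [20], visited so far: [44, 34, 46, 3, 42, 22]
  queue [20] -> pop 20, enqueue [none], visited so far: [44, 34, 46, 3, 42, 22, 20]
Result: [44, 34, 46, 3, 42, 22, 20]


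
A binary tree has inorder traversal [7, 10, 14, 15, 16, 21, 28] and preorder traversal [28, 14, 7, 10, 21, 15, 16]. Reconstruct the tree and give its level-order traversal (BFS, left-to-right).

Inorder:  [7, 10, 14, 15, 16, 21, 28]
Preorder: [28, 14, 7, 10, 21, 15, 16]
Algorithm: preorder visits root first, so consume preorder in order;
for each root, split the current inorder slice at that value into
left-subtree inorder and right-subtree inorder, then recurse.
Recursive splits:
  root=28; inorder splits into left=[7, 10, 14, 15, 16, 21], right=[]
  root=14; inorder splits into left=[7, 10], right=[15, 16, 21]
  root=7; inorder splits into left=[], right=[10]
  root=10; inorder splits into left=[], right=[]
  root=21; inorder splits into left=[15, 16], right=[]
  root=15; inorder splits into left=[], right=[16]
  root=16; inorder splits into left=[], right=[]
Reconstructed level-order: [28, 14, 7, 21, 10, 15, 16]


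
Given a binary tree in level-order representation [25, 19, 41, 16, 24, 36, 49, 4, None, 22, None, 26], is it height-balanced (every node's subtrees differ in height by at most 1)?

Tree (level-order array): [25, 19, 41, 16, 24, 36, 49, 4, None, 22, None, 26]
Definition: a tree is height-balanced if, at every node, |h(left) - h(right)| <= 1 (empty subtree has height -1).
Bottom-up per-node check:
  node 4: h_left=-1, h_right=-1, diff=0 [OK], height=0
  node 16: h_left=0, h_right=-1, diff=1 [OK], height=1
  node 22: h_left=-1, h_right=-1, diff=0 [OK], height=0
  node 24: h_left=0, h_right=-1, diff=1 [OK], height=1
  node 19: h_left=1, h_right=1, diff=0 [OK], height=2
  node 26: h_left=-1, h_right=-1, diff=0 [OK], height=0
  node 36: h_left=0, h_right=-1, diff=1 [OK], height=1
  node 49: h_left=-1, h_right=-1, diff=0 [OK], height=0
  node 41: h_left=1, h_right=0, diff=1 [OK], height=2
  node 25: h_left=2, h_right=2, diff=0 [OK], height=3
All nodes satisfy the balance condition.
Result: Balanced


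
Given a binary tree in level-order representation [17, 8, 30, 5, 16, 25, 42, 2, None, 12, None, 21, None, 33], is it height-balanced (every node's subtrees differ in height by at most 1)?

Tree (level-order array): [17, 8, 30, 5, 16, 25, 42, 2, None, 12, None, 21, None, 33]
Definition: a tree is height-balanced if, at every node, |h(left) - h(right)| <= 1 (empty subtree has height -1).
Bottom-up per-node check:
  node 2: h_left=-1, h_right=-1, diff=0 [OK], height=0
  node 5: h_left=0, h_right=-1, diff=1 [OK], height=1
  node 12: h_left=-1, h_right=-1, diff=0 [OK], height=0
  node 16: h_left=0, h_right=-1, diff=1 [OK], height=1
  node 8: h_left=1, h_right=1, diff=0 [OK], height=2
  node 21: h_left=-1, h_right=-1, diff=0 [OK], height=0
  node 25: h_left=0, h_right=-1, diff=1 [OK], height=1
  node 33: h_left=-1, h_right=-1, diff=0 [OK], height=0
  node 42: h_left=0, h_right=-1, diff=1 [OK], height=1
  node 30: h_left=1, h_right=1, diff=0 [OK], height=2
  node 17: h_left=2, h_right=2, diff=0 [OK], height=3
All nodes satisfy the balance condition.
Result: Balanced


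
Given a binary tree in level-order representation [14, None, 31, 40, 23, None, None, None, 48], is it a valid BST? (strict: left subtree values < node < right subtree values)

Level-order array: [14, None, 31, 40, 23, None, None, None, 48]
Validate using subtree bounds (lo, hi): at each node, require lo < value < hi,
then recurse left with hi=value and right with lo=value.
Preorder trace (stopping at first violation):
  at node 14 with bounds (-inf, +inf): OK
  at node 31 with bounds (14, +inf): OK
  at node 40 with bounds (14, 31): VIOLATION
Node 40 violates its bound: not (14 < 40 < 31).
Result: Not a valid BST


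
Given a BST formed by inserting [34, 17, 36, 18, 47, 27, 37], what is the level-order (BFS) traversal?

Tree insertion order: [34, 17, 36, 18, 47, 27, 37]
Tree (level-order array): [34, 17, 36, None, 18, None, 47, None, 27, 37]
BFS from the root, enqueuing left then right child of each popped node:
  queue [34] -> pop 34, enqueue [17, 36], visited so far: [34]
  queue [17, 36] -> pop 17, enqueue [18], visited so far: [34, 17]
  queue [36, 18] -> pop 36, enqueue [47], visited so far: [34, 17, 36]
  queue [18, 47] -> pop 18, enqueue [27], visited so far: [34, 17, 36, 18]
  queue [47, 27] -> pop 47, enqueue [37], visited so far: [34, 17, 36, 18, 47]
  queue [27, 37] -> pop 27, enqueue [none], visited so far: [34, 17, 36, 18, 47, 27]
  queue [37] -> pop 37, enqueue [none], visited so far: [34, 17, 36, 18, 47, 27, 37]
Result: [34, 17, 36, 18, 47, 27, 37]


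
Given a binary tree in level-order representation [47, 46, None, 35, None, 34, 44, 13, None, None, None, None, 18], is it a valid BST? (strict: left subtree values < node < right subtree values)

Level-order array: [47, 46, None, 35, None, 34, 44, 13, None, None, None, None, 18]
Validate using subtree bounds (lo, hi): at each node, require lo < value < hi,
then recurse left with hi=value and right with lo=value.
Preorder trace (stopping at first violation):
  at node 47 with bounds (-inf, +inf): OK
  at node 46 with bounds (-inf, 47): OK
  at node 35 with bounds (-inf, 46): OK
  at node 34 with bounds (-inf, 35): OK
  at node 13 with bounds (-inf, 34): OK
  at node 18 with bounds (13, 34): OK
  at node 44 with bounds (35, 46): OK
No violation found at any node.
Result: Valid BST


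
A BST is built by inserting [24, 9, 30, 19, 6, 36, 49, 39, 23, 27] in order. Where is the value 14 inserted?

Starting tree (level order): [24, 9, 30, 6, 19, 27, 36, None, None, None, 23, None, None, None, 49, None, None, 39]
Insertion path: 24 -> 9 -> 19
Result: insert 14 as left child of 19
Final tree (level order): [24, 9, 30, 6, 19, 27, 36, None, None, 14, 23, None, None, None, 49, None, None, None, None, 39]


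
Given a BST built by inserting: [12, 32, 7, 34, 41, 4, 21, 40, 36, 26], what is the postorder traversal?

Tree insertion order: [12, 32, 7, 34, 41, 4, 21, 40, 36, 26]
Tree (level-order array): [12, 7, 32, 4, None, 21, 34, None, None, None, 26, None, 41, None, None, 40, None, 36]
Postorder traversal: [4, 7, 26, 21, 36, 40, 41, 34, 32, 12]


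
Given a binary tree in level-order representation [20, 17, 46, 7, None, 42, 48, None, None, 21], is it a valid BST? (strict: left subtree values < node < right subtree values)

Level-order array: [20, 17, 46, 7, None, 42, 48, None, None, 21]
Validate using subtree bounds (lo, hi): at each node, require lo < value < hi,
then recurse left with hi=value and right with lo=value.
Preorder trace (stopping at first violation):
  at node 20 with bounds (-inf, +inf): OK
  at node 17 with bounds (-inf, 20): OK
  at node 7 with bounds (-inf, 17): OK
  at node 46 with bounds (20, +inf): OK
  at node 42 with bounds (20, 46): OK
  at node 21 with bounds (20, 42): OK
  at node 48 with bounds (46, +inf): OK
No violation found at any node.
Result: Valid BST


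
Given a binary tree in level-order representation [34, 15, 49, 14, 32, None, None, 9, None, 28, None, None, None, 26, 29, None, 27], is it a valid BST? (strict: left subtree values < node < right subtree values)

Level-order array: [34, 15, 49, 14, 32, None, None, 9, None, 28, None, None, None, 26, 29, None, 27]
Validate using subtree bounds (lo, hi): at each node, require lo < value < hi,
then recurse left with hi=value and right with lo=value.
Preorder trace (stopping at first violation):
  at node 34 with bounds (-inf, +inf): OK
  at node 15 with bounds (-inf, 34): OK
  at node 14 with bounds (-inf, 15): OK
  at node 9 with bounds (-inf, 14): OK
  at node 32 with bounds (15, 34): OK
  at node 28 with bounds (15, 32): OK
  at node 26 with bounds (15, 28): OK
  at node 27 with bounds (26, 28): OK
  at node 29 with bounds (28, 32): OK
  at node 49 with bounds (34, +inf): OK
No violation found at any node.
Result: Valid BST


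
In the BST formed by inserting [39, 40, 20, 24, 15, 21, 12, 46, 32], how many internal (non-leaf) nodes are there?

Tree built from: [39, 40, 20, 24, 15, 21, 12, 46, 32]
Tree (level-order array): [39, 20, 40, 15, 24, None, 46, 12, None, 21, 32]
Rule: An internal node has at least one child.
Per-node child counts:
  node 39: 2 child(ren)
  node 20: 2 child(ren)
  node 15: 1 child(ren)
  node 12: 0 child(ren)
  node 24: 2 child(ren)
  node 21: 0 child(ren)
  node 32: 0 child(ren)
  node 40: 1 child(ren)
  node 46: 0 child(ren)
Matching nodes: [39, 20, 15, 24, 40]
Count of internal (non-leaf) nodes: 5


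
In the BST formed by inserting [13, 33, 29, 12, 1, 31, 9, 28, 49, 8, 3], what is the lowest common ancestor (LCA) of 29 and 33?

Tree insertion order: [13, 33, 29, 12, 1, 31, 9, 28, 49, 8, 3]
Tree (level-order array): [13, 12, 33, 1, None, 29, 49, None, 9, 28, 31, None, None, 8, None, None, None, None, None, 3]
In a BST, the LCA of p=29, q=33 is the first node v on the
root-to-leaf path with p <= v <= q (go left if both < v, right if both > v).
Walk from root:
  at 13: both 29 and 33 > 13, go right
  at 33: 29 <= 33 <= 33, this is the LCA
LCA = 33


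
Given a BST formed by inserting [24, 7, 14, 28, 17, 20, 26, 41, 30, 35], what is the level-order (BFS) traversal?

Tree insertion order: [24, 7, 14, 28, 17, 20, 26, 41, 30, 35]
Tree (level-order array): [24, 7, 28, None, 14, 26, 41, None, 17, None, None, 30, None, None, 20, None, 35]
BFS from the root, enqueuing left then right child of each popped node:
  queue [24] -> pop 24, enqueue [7, 28], visited so far: [24]
  queue [7, 28] -> pop 7, enqueue [14], visited so far: [24, 7]
  queue [28, 14] -> pop 28, enqueue [26, 41], visited so far: [24, 7, 28]
  queue [14, 26, 41] -> pop 14, enqueue [17], visited so far: [24, 7, 28, 14]
  queue [26, 41, 17] -> pop 26, enqueue [none], visited so far: [24, 7, 28, 14, 26]
  queue [41, 17] -> pop 41, enqueue [30], visited so far: [24, 7, 28, 14, 26, 41]
  queue [17, 30] -> pop 17, enqueue [20], visited so far: [24, 7, 28, 14, 26, 41, 17]
  queue [30, 20] -> pop 30, enqueue [35], visited so far: [24, 7, 28, 14, 26, 41, 17, 30]
  queue [20, 35] -> pop 20, enqueue [none], visited so far: [24, 7, 28, 14, 26, 41, 17, 30, 20]
  queue [35] -> pop 35, enqueue [none], visited so far: [24, 7, 28, 14, 26, 41, 17, 30, 20, 35]
Result: [24, 7, 28, 14, 26, 41, 17, 30, 20, 35]


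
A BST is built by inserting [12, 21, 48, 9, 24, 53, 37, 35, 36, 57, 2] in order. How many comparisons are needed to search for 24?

Search path for 24: 12 -> 21 -> 48 -> 24
Found: True
Comparisons: 4


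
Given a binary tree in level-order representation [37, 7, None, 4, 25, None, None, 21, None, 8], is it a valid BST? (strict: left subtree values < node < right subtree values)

Level-order array: [37, 7, None, 4, 25, None, None, 21, None, 8]
Validate using subtree bounds (lo, hi): at each node, require lo < value < hi,
then recurse left with hi=value and right with lo=value.
Preorder trace (stopping at first violation):
  at node 37 with bounds (-inf, +inf): OK
  at node 7 with bounds (-inf, 37): OK
  at node 4 with bounds (-inf, 7): OK
  at node 25 with bounds (7, 37): OK
  at node 21 with bounds (7, 25): OK
  at node 8 with bounds (7, 21): OK
No violation found at any node.
Result: Valid BST


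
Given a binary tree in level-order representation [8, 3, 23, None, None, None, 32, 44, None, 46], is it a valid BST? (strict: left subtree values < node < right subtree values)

Level-order array: [8, 3, 23, None, None, None, 32, 44, None, 46]
Validate using subtree bounds (lo, hi): at each node, require lo < value < hi,
then recurse left with hi=value and right with lo=value.
Preorder trace (stopping at first violation):
  at node 8 with bounds (-inf, +inf): OK
  at node 3 with bounds (-inf, 8): OK
  at node 23 with bounds (8, +inf): OK
  at node 32 with bounds (23, +inf): OK
  at node 44 with bounds (23, 32): VIOLATION
Node 44 violates its bound: not (23 < 44 < 32).
Result: Not a valid BST
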